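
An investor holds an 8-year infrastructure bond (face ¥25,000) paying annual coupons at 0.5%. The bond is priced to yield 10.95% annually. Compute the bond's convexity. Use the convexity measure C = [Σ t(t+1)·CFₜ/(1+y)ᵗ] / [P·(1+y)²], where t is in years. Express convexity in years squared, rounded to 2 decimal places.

With y = 0.1095:
  t   CF        PV=CF/(1+0.1095)^t    t·PV        t(t+1)·PV
  1       125.00       112.6634       112.6634         225.3267
  2       125.00       101.5443       203.0885         609.2656
  3       125.00        91.5225       274.5676       1,098.2706
  4       125.00        82.4899       329.9596       1,649.7980
  5       125.00        74.3487       371.7436       2,230.4615
  6       125.00        67.0110       402.0661       2,814.4625
  7       125.00        60.3975       422.7824       3,382.2593
  8    25,125.00    10,941.7709    87,534.1673     787,807.5060
  Σ                 11,531.7482    89,651.0385     799,817.3501
P = 11,531.7482.
Convexity = Σ t(t+1)·PV / [P·(1+y)²] = 799,817.3501 / (11,531.7482 × 1.230990) = 56.34314.

56.34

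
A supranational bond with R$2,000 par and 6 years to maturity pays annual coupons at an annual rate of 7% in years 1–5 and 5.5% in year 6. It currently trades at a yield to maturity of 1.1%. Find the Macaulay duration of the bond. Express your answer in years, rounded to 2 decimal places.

5.23 years

Periodic yield y = 0.011. Discount each cash flow and weight by its year:
  t   CF        PV=CF/(1+0.011)^t    t·PV
  1       140.00       138.4768       138.4768
  2       140.00       136.9701       273.9402
  3       140.00       135.4798       406.4394
  4       140.00       134.0057       536.0230
  5       140.00       132.5477       662.7386
  6     2,110.00     1,975.9480    11,855.6883
  Σ                  2,653.4282    13,873.3062
Price P = Σ PV = 2,653.4282.
Macaulay duration = Σ(t·PV) / P = 13,873.3062 / 2,653.4282 = 5.22845 years.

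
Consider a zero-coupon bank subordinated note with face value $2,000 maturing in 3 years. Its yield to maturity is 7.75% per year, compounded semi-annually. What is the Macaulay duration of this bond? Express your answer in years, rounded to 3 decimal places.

3.000 years

A zero-coupon bond has a single cash flow at maturity, so its Macaulay duration equals its maturity: 3 years.
(Equivalently: 6 semi-annual periods ÷ 2 = 3 years.)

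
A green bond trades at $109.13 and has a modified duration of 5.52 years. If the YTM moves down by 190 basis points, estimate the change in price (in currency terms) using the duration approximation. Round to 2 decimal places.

+$11.45

Duration approximation: ΔP/P ≈ -D_mod · Δy = -5.52 × (-0.019) = +0.104880.
ΔP ≈ 109.13 × (+0.104880) = +11.4455544.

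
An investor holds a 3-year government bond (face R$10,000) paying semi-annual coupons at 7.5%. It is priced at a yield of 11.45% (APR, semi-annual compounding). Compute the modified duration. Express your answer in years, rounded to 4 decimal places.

Periodic yield y = 0.05725. First find Macaulay duration:
  t   CF        PV=CF/(1+0.05725)^t    t·PV
  1       375.00       354.6938       354.6938
  2       375.00       335.4871       670.9743
  3       375.00       317.3205       951.9616
  4       375.00       300.1377     1,200.5506
  5       375.00       283.8852     1,419.4262
  6    10,375.00     7,428.8560    44,573.1362
  Σ                  9,020.3804    49,170.7427
P = 9,020.3804; Macaulay duration = 49,170.7427 / 9,020.3804 = 5.45107 half-year periods = 2.72554 years.
Modified duration = D_Mac / (1 + y) = 2.72554 / 1.05725 = 2.57795 years.

2.5779 years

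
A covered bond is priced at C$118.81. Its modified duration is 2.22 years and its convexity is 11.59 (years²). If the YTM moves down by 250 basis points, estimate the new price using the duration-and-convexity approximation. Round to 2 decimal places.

C$125.83

Duration effect: -D_mod·Δy = -2.22 × (-0.025) = +0.055500
Convexity effect: ½·C·(Δy)² = 0.5 × 11.59 × (-0.025)² = +0.003621875
ΔP/P ≈ +0.055500 + 0.003621875 = +0.059121875
New price ≈ 118.81 × (1 + 0.059121875) = 125.83426996875.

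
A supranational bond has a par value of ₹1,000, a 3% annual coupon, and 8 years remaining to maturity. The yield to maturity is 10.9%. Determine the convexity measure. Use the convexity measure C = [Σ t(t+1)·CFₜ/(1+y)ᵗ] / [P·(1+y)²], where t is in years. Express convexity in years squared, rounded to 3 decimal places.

With y = 0.109:
  t   CF        PV=CF/(1+0.109)^t    t·PV        t(t+1)·PV
  1        30.00        27.0514        27.0514          54.1028
  2        30.00        24.3926        48.7852         146.3556
  3        30.00        21.9951        65.9854         263.9416
  4        30.00        19.8333        79.3332         396.6661
  5        30.00        17.8840        89.4198         536.5186
  6        30.00        16.1262        96.7572         677.3003
  7        30.00        14.5412       101.7884         814.3075
  8     1,030.00       450.1786     3,601.4289      32,412.8599
  Σ                    592.0024     4,110.5495      35,302.0524
P = 592.0024.
Convexity = Σ t(t+1)·PV / [P·(1+y)²] = 35,302.0524 / (592.0024 × 1.229881) = 48.48567.

48.486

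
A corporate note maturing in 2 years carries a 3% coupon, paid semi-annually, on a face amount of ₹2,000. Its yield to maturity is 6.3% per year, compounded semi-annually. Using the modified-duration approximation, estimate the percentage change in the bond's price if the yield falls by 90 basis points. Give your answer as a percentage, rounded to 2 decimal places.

+1.71%

Periodic yield y = 0.0315. Modified duration first:
  t   CF        PV=CF/(1+0.0315)^t    t·PV
  1        30.00        29.0839        29.0839
  2        30.00        28.1957        56.3914
  3        30.00        27.3347        82.0040
  4     2,030.00     1,793.1603     7,172.6411
  Σ                  1,877.7745     7,340.1203
P = 1,877.7745; D_Mac = 3.90895 half-year periods = 1.95447 yrs; D_mod = 1.95447/(1+0.0315) = 1.89479 yrs.
ΔP/P ≈ -D_mod · Δy = -1.89479 × (-0.009) = +0.017053 = +1.7053%.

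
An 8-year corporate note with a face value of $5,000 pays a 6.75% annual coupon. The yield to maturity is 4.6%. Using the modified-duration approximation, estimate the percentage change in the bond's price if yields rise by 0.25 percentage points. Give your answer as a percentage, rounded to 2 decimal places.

Periodic yield y = 0.046. Modified duration first:
  t   CF        PV=CF/(1+0.046)^t    t·PV
  1       337.50       322.6577       322.6577
  2       337.50       308.4682       616.9364
  3       337.50       294.9027       884.7080
  4       337.50       281.9337     1,127.7349
  5       337.50       269.5351     1,347.6756
  6       337.50       257.6818     1,546.0905
  7       337.50       246.3497     1,724.4477
  8     5,337.50     3,724.6409    29,797.1275
  Σ                  5,706.1698    37,367.3784
P = 5,706.1698; D_Mac = 6.54859 yrs; D_mod = 6.54859/(1+0.046) = 6.26060 yrs.
ΔP/P ≈ -D_mod · Δy = -6.26060 × (+0.0025) = -0.015652 = -1.5652%.

-1.57%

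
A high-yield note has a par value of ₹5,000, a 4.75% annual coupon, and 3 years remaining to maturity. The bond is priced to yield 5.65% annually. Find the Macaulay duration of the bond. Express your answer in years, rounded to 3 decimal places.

2.864 years

Periodic yield y = 0.0565. Discount each cash flow and weight by its year:
  t   CF        PV=CF/(1+0.0565)^t    t·PV
  1       237.50       224.7989       224.7989
  2       237.50       212.7770       425.5539
  3     5,237.50     4,441.3554    13,324.0663
  Σ                  4,878.9313    13,974.4191
Price P = Σ PV = 4,878.9313.
Macaulay duration = Σ(t·PV) / P = 13,974.4191 / 4,878.9313 = 2.86424 years.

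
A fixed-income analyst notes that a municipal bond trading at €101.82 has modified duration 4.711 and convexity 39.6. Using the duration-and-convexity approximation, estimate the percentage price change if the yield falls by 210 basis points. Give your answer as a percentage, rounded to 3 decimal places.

Duration effect: -D_mod·Δy = -4.711 × (-0.021) = +0.098931
Convexity effect: ½·C·(Δy)² = 0.5 × 39.6 × (-0.021)² = +0.0087318
ΔP/P ≈ +0.098931 + 0.0087318 = +0.1076628
= +10.76628%.

+10.766%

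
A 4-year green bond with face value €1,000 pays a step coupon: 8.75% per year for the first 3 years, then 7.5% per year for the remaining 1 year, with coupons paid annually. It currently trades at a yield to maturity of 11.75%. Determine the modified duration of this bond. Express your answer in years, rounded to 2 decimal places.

Periodic yield y = 0.1175. First find Macaulay duration:
  t   CF        PV=CF/(1+0.1175)^t    t·PV
  1        87.50        78.2998        78.2998
  2        87.50        70.0669       140.1338
  3        87.50        62.6997       188.0991
  4     1,075.00       689.3160     2,757.2639
  Σ                    900.3824     3,163.7966
P = 900.3824; Macaulay duration = 3,163.7966 / 900.3824 = 3.51384 years.
Modified duration = D_Mac / (1 + y) = 3.51384 / 1.1175 = 3.14437 years.

3.14 years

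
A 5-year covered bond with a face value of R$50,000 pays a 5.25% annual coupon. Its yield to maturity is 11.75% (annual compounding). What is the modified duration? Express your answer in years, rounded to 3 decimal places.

3.979 years

Periodic yield y = 0.1175. First find Macaulay duration:
  t   CF        PV=CF/(1+0.1175)^t    t·PV
  1     2,625.00     2,348.9933     2,348.9933
  2     2,625.00     2,102.0074     4,204.0148
  3     2,625.00     1,880.9910     5,642.9729
  4     2,625.00     1,683.2134     6,732.8536
  5    52,625.00    30,196.3499   150,981.7497
  Σ                 38,211.5550   169,910.5844
P = 38,211.5550; Macaulay duration = 169,910.5844 / 38,211.5550 = 4.44658 years.
Modified duration = D_Mac / (1 + y) = 4.44658 / 1.1175 = 3.97904 years.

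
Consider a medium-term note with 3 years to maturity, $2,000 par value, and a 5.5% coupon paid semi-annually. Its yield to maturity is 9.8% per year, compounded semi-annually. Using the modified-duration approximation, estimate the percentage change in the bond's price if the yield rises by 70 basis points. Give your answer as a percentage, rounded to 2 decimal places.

Periodic yield y = 0.049. Modified duration first:
  t   CF        PV=CF/(1+0.049)^t    t·PV
  1        55.00        52.4309        52.4309
  2        55.00        49.9818        99.9636
  3        55.00        47.6471       142.9412
  4        55.00        45.4214       181.6857
  5        55.00        43.2997       216.4987
  6     2,055.00     1,542.2646     9,253.5877
  Σ                  1,781.0455     9,947.1078
P = 1,781.0455; D_Mac = 5.58498 half-year periods = 2.79249 yrs; D_mod = 2.79249/(1+0.049) = 2.66205 yrs.
ΔP/P ≈ -D_mod · Δy = -2.66205 × (+0.007) = -0.018634 = -1.8634%.

-1.86%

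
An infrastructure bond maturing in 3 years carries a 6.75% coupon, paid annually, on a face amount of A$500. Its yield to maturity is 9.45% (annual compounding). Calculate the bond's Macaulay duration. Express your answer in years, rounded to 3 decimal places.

2.807 years

Periodic yield y = 0.0945. Discount each cash flow and weight by its year:
  t   CF        PV=CF/(1+0.0945)^t    t·PV
  1        33.75        30.8360        30.8360
  2        33.75        28.1736        56.3472
  3       533.75       407.0901     1,221.2704
  Σ                    466.0997     1,308.4536
Price P = Σ PV = 466.0997.
Macaulay duration = Σ(t·PV) / P = 1,308.4536 / 466.0997 = 2.80724 years.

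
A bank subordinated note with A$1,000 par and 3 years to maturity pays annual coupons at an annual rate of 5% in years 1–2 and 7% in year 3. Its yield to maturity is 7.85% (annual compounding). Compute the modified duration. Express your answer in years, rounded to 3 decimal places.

2.648 years

Periodic yield y = 0.0785. First find Macaulay duration:
  t   CF        PV=CF/(1+0.0785)^t    t·PV
  1        50.00        46.3607        46.3607
  2        50.00        42.9863        85.9725
  3     1,070.00       852.9495     2,558.8486
  Σ                    942.2965     2,691.1818
P = 942.2965; Macaulay duration = 2,691.1818 / 942.2965 = 2.85598 years.
Modified duration = D_Mac / (1 + y) = 2.85598 / 1.0785 = 2.64811 years.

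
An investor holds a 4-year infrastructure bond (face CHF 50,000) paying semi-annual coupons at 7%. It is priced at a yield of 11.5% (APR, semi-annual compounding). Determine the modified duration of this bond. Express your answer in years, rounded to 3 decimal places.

3.324 years

Periodic yield y = 0.0575. First find Macaulay duration:
  t   CF        PV=CF/(1+0.0575)^t    t·PV
  1     1,750.00     1,654.8463     1,654.8463
  2     1,750.00     1,564.8665     3,129.7330
  3     1,750.00     1,479.7792     4,439.3376
  4     1,750.00     1,399.3184     5,597.2736
  5     1,750.00     1,323.2325     6,616.1626
  6     1,750.00     1,251.2837     7,507.7023
  7     1,750.00     1,183.2470     8,282.7291
  8    51,750.00    33,087.7584   264,702.0671
  Σ                 42,944.3321   301,929.8517
P = 42,944.3321; Macaulay duration = 301,929.8517 / 42,944.3321 = 7.03073 half-year periods = 3.51536 years.
Modified duration = D_Mac / (1 + y) = 3.51536 / 1.0575 = 3.32422 years.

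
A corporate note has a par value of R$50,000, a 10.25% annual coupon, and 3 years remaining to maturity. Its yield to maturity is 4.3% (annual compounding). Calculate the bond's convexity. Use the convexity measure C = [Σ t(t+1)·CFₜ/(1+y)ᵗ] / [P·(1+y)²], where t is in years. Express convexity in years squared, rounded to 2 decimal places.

9.81

With y = 0.043:
  t   CF        PV=CF/(1+0.043)^t    t·PV        t(t+1)·PV
  1     5,125.00     4,913.7105     4,913.7105       9,827.4209
  2     5,125.00     4,711.1318     9,422.2636      28,266.7907
  3    55,125.00    48,584.2695   145,752.8085     583,011.2340
  Σ                 58,209.1117   160,088.7825     621,105.4456
P = 58,209.1117.
Convexity = Σ t(t+1)·PV / [P·(1+y)²] = 621,105.4456 / (58,209.1117 × 1.087849) = 9.80857.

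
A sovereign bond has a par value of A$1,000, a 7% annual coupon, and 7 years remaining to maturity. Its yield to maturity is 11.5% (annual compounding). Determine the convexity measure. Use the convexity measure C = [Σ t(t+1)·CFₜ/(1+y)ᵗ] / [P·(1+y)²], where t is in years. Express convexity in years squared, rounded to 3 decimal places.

With y = 0.115:
  t   CF        PV=CF/(1+0.115)^t    t·PV        t(t+1)·PV
  1        70.00        62.7803        62.7803         125.5605
  2        70.00        56.3052       112.6103         337.8310
  3        70.00        50.4979       151.4937         605.9750
  4        70.00        45.2896       181.1584         905.7922
  5        70.00        40.6185       203.0924       1,218.5545
  6        70.00        36.4291       218.5748       1,530.0236
  7     1,070.00       499.4128     3,495.8899      27,967.1192
  Σ                    791.3334     4,425.5999      32,690.8560
P = 791.3334.
Convexity = Σ t(t+1)·PV / [P·(1+y)²] = 32,690.8560 / (791.3334 × 1.243225) = 33.22898.

33.229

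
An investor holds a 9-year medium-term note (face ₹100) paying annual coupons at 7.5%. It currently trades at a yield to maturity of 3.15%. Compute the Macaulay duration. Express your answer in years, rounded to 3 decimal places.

7.175 years

Periodic yield y = 0.0315. Discount each cash flow and weight by its year:
  t   CF        PV=CF/(1+0.0315)^t    t·PV
  1         7.50         7.2710         7.2710
  2         7.50         7.0489        14.0978
  3         7.50         6.8337        20.5010
  4         7.50         6.6250        26.4999
  5         7.50         6.4227        32.1133
  6         7.50         6.2265        37.3592
  7         7.50         6.0364        42.2547
  8         7.50         5.8520        46.8163
  9       107.50        81.3178       731.8598
  Σ                    133.6339       958.7730
Price P = Σ PV = 133.6339.
Macaulay duration = Σ(t·PV) / P = 958.7730 / 133.6339 = 7.17462 years.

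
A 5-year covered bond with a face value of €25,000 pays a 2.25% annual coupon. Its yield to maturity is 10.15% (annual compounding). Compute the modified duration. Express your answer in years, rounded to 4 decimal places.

Periodic yield y = 0.1015. First find Macaulay duration:
  t   CF        PV=CF/(1+0.1015)^t    t·PV
  1       562.50       510.6673       510.6673
  2       562.50       463.6108       927.2216
  3       562.50       420.8904     1,262.6712
  4       562.50       382.1066     1,528.4263
  5    25,562.50    15,764.5224    78,822.6120
  Σ                 17,541.7974    83,051.5984
P = 17,541.7974; Macaulay duration = 83,051.5984 / 17,541.7974 = 4.73450 years.
Modified duration = D_Mac / (1 + y) = 4.73450 / 1.1015 = 4.29823 years.

4.2982 years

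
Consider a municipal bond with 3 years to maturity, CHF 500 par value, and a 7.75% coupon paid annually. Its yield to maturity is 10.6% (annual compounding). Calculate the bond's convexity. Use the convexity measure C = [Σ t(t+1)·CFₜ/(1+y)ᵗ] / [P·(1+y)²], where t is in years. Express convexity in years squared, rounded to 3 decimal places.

With y = 0.106:
  t   CF        PV=CF/(1+0.106)^t    t·PV        t(t+1)·PV
  1        38.75        35.0362        35.0362          70.0723
  2        38.75        31.6783        63.3565         190.0696
  3       538.75       398.2189     1,194.6568       4,778.6272
  Σ                    464.9334     1,293.0495       5,038.7691
P = 464.9334.
Convexity = Σ t(t+1)·PV / [P·(1+y)²] = 5,038.7691 / (464.9334 × 1.223236) = 8.85979.

8.860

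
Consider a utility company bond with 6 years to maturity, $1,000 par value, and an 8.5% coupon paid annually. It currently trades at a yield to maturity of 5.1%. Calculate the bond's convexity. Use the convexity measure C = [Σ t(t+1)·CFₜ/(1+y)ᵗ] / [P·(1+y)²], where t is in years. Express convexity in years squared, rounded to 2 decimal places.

With y = 0.051:
  t   CF        PV=CF/(1+0.051)^t    t·PV        t(t+1)·PV
  1        85.00        80.8754        80.8754         161.7507
  2        85.00        76.9509       153.9017         461.7052
  3        85.00        73.2168       219.6504         878.6017
  4        85.00        69.6639       278.6558       1,393.2789
  5        85.00        66.2835       331.4174       1,988.5046
  6     1,085.00       805.0326     4,830.1953      33,811.3672
  Σ                  1,172.0230     5,894.6960      38,695.2083
P = 1,172.0230.
Convexity = Σ t(t+1)·PV / [P·(1+y)²] = 38,695.2083 / (1,172.0230 × 1.104601) = 29.88929.

29.89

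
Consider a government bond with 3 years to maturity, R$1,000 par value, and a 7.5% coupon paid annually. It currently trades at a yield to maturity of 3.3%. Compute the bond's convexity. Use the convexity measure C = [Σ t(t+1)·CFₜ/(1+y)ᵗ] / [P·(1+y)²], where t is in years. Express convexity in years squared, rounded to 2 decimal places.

With y = 0.033:
  t   CF        PV=CF/(1+0.033)^t    t·PV        t(t+1)·PV
  1        75.00        72.6041        72.6041         145.2081
  2        75.00        70.2847       140.5693         421.7080
  3     1,075.00       975.2310     2,925.6930      11,702.7720
  Σ                  1,118.1197     3,138.8664      12,269.6882
P = 1,118.1197.
Convexity = Σ t(t+1)·PV / [P·(1+y)²] = 12,269.6882 / (1,118.1197 × 1.067089) = 10.28359.

10.28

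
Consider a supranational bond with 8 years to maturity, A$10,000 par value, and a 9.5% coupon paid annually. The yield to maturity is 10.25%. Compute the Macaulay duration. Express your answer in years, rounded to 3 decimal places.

Periodic yield y = 0.1025. Discount each cash flow and weight by its year:
  t   CF        PV=CF/(1+0.1025)^t    t·PV
  1       950.00       861.6780       861.6780
  2       950.00       781.5674     1,563.1347
  3       950.00       708.9046     2,126.7139
  4       950.00       642.9974     2,571.9896
  5       950.00       583.2176     2,916.0880
  6       950.00       528.9955     3,173.9733
  7       950.00       479.8146     3,358.7019
  8    10,950.00     5,016.3212    40,130.5693
  Σ                  9,603.4962    56,702.8486
Price P = Σ PV = 9,603.4962.
Macaulay duration = Σ(t·PV) / P = 56,702.8486 / 9,603.4962 = 5.90440 years.

5.904 years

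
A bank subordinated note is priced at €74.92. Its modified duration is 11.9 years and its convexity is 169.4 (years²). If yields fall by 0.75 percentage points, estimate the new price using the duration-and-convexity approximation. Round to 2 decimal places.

€81.96

Duration effect: -D_mod·Δy = -11.9 × (-0.0075) = +0.089250
Convexity effect: ½·C·(Δy)² = 0.5 × 169.4 × (-0.0075)² = +0.004764375
ΔP/P ≈ +0.089250 + 0.004764375 = +0.094014375
New price ≈ 74.92 × (1 + 0.094014375) = 81.963556975.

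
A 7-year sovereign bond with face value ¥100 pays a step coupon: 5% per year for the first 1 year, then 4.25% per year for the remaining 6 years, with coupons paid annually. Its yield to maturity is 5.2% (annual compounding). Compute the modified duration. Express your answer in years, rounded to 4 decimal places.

5.8311 years

Periodic yield y = 0.052. First find Macaulay duration:
  t   CF        PV=CF/(1+0.052)^t    t·PV
  1         5.00         4.7529         4.7529
  2         4.25         3.8402         7.6805
  3         4.25         3.6504        10.9512
  4         4.25         3.4700        13.8799
  5         4.25         3.2985        16.4923
  6         4.25         3.1354        18.8125
  7       104.25        73.1082       511.7572
  Σ                     95.2555       584.3263
P = 95.2555; Macaulay duration = 584.3263 / 95.2555 = 6.13431 years.
Modified duration = D_Mac / (1 + y) = 6.13431 / 1.052 = 5.83109 years.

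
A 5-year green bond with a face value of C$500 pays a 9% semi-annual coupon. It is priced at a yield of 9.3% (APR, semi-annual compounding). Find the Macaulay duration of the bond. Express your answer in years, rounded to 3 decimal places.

Periodic yield y = 0.0465. Discount each cash flow and weight by its period:
  t   CF        PV=CF/(1+0.0465)^t    t·PV
  1        22.50        21.5002        21.5002
  2        22.50        20.5449        41.0898
  3        22.50        19.6320        58.8960
  4        22.50        18.7597        75.0387
  5        22.50        17.9261        89.6306
  6        22.50        17.1296       102.7776
  7        22.50        16.3685       114.5792
  8        22.50        15.6411       125.1292
  9        22.50        14.9462       134.5154
  10      522.50       331.6607     3,316.6067
  Σ                    494.1090     4,079.7635
Price P = Σ PV = 494.1090.
Macaulay duration = Σ(t·PV) / P = 4,079.7635 / 494.1090 = 8.25681 half-year periods.
In years: 8.25681 / 2 = 4.12840 years.

4.128 years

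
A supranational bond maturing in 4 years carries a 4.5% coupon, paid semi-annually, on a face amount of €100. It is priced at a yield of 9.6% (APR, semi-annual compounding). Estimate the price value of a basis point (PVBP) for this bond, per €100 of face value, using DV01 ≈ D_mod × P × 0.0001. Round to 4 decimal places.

€0.0292

Periodic yield y = 0.048.
  t   CF        PV=CF/(1+0.048)^t    t·PV
  1         2.25         2.1469         2.1469
  2         2.25         2.0486         4.0972
  3         2.25         1.9548         5.8644
  4         2.25         1.8653         7.4610
  5         2.25         1.7798         8.8991
  6         2.25         1.6983        10.1898
  7         2.25         1.6205        11.3436
  8       102.25        70.2705       562.1640
  Σ                     83.3847       612.1661
P = 83.3847; D_Mac = 7.34146 half-year periods = 3.67073 yrs; D_mod = 3.50261 yrs.
DV01 ≈ 3.50261 × 83.3847 × 0.0001 = 0.029206.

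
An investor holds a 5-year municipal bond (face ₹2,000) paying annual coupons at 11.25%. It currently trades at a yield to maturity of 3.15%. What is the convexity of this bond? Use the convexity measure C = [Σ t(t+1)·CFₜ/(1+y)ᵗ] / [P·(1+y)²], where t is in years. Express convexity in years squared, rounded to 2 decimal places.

22.41

With y = 0.0315:
  t   CF        PV=CF/(1+0.0315)^t    t·PV        t(t+1)·PV
  1       225.00       218.1289       218.1289         436.2579
  2       225.00       211.4677       422.9354       1,268.8062
  3       225.00       205.0099       615.0297       2,460.1187
  4       225.00       198.7493       794.9972       3,974.9858
  5     2,225.00     1,905.3899     9,526.9494      57,161.6963
  Σ                  2,738.7457    11,578.0406      65,301.8650
P = 2,738.7457.
Convexity = Σ t(t+1)·PV / [P·(1+y)²] = 65,301.8650 / (2,738.7457 × 1.063992) = 22.40967.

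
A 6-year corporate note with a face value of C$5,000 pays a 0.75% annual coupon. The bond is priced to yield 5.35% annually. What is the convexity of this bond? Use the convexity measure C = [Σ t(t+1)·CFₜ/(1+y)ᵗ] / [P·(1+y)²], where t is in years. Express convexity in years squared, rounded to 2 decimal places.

36.76

With y = 0.0535:
  t   CF        PV=CF/(1+0.0535)^t    t·PV        t(t+1)·PV
  1        37.50        35.5956        35.5956          71.1913
  2        37.50        33.7880        67.5760         202.7279
  3        37.50        32.0721        96.2164         384.8654
  4        37.50        30.4434       121.7736         608.8679
  5        37.50        28.8974       144.4869         866.9216
  6     5,037.50     3,684.7482    22,108.4894     154,759.4259
  Σ                  3,845.5447    22,574.1379     156,893.9999
P = 3,845.5447.
Convexity = Σ t(t+1)·PV / [P·(1+y)²] = 156,893.9999 / (3,845.5447 × 1.109862) = 36.76033.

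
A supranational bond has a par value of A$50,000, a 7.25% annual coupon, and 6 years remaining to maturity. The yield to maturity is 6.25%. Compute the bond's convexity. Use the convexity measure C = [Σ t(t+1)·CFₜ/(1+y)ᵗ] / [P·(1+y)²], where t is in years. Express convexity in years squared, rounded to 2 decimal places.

With y = 0.0625:
  t   CF        PV=CF/(1+0.0625)^t    t·PV        t(t+1)·PV
  1     3,625.00     3,411.7647     3,411.7647       6,823.5294
  2     3,625.00     3,211.0727     6,422.1453      19,266.4360
  3     3,625.00     3,022.1860     9,066.5581      36,266.2324
  4     3,625.00     2,844.4104    11,377.6416      56,888.2078
  5     3,625.00     2,677.0921    13,385.4606      80,312.7639
  6    53,625.00    37,272.9419   223,637.6517   1,565,463.5616
  Σ                 52,439.4679   267,301.2220   1,765,020.7311
P = 52,439.4679.
Convexity = Σ t(t+1)·PV / [P·(1+y)²] = 1,765,020.7311 / (52,439.4679 × 1.128906) = 29.81492.

29.81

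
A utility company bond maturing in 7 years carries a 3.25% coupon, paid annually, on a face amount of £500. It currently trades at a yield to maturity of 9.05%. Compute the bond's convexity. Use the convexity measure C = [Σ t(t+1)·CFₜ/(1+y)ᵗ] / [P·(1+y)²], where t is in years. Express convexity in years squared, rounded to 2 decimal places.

With y = 0.0905:
  t   CF        PV=CF/(1+0.0905)^t    t·PV        t(t+1)·PV
  1        16.25        14.9014        14.9014          29.8028
  2        16.25        13.6648        27.3295          81.9886
  3        16.25        12.5307        37.5922         150.3688
  4        16.25        11.4908        45.9632         229.8162
  5        16.25        10.5372        52.6860         316.1158
  6        16.25         9.6627        57.9763         405.8342
  7       516.25       281.5013     1,970.5090      15,764.0717
  Σ                    354.2889     2,206.9576      16,977.9982
P = 354.2889.
Convexity = Σ t(t+1)·PV / [P·(1+y)²] = 16,977.9982 / (354.2889 × 1.189190) = 40.29745.

40.30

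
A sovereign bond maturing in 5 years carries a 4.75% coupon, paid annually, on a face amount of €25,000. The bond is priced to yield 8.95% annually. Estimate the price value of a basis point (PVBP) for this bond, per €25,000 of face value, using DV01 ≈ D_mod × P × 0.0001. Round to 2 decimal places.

Periodic yield y = 0.0895.
  t   CF        PV=CF/(1+0.0895)^t    t·PV
  1     1,187.50     1,089.9495     1,089.9495
  2     1,187.50     1,000.4126     2,000.8252
  3     1,187.50       918.2309     2,754.6928
  4     1,187.50       842.8003     3,371.2012
  5    26,187.50    17,059.1688    85,295.8442
  Σ                 20,910.5622    94,512.5128
P = 20,910.5622; D_Mac = 4.51985 yrs; D_mod = 4.14855 yrs.
DV01 ≈ 4.14855 × 20,910.5622 × 0.0001 = 8.674852.

€8.67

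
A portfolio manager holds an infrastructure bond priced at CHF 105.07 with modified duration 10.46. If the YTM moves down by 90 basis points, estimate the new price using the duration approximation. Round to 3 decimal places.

Duration approximation: ΔP/P ≈ -D_mod · Δy = -10.46 × (-0.009) = +0.094140.
New price ≈ 105.07 × (1 + 0.094140) = 114.9612898.

CHF 114.961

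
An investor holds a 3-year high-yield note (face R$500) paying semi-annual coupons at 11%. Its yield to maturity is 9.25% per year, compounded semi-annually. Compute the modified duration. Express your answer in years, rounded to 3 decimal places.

Periodic yield y = 0.04625. First find Macaulay duration:
  t   CF        PV=CF/(1+0.04625)^t    t·PV
  1        27.50        26.2843        26.2843
  2        27.50        25.1224        50.2449
  3        27.50        24.0119        72.0357
  4        27.50        22.9504        91.8017
  5        27.50        21.9359       109.6795
  6       527.50       402.1700     2,413.0198
  Σ                    522.4750     2,763.0659
P = 522.4750; Macaulay duration = 2,763.0659 / 522.4750 = 5.28842 half-year periods = 2.64421 years.
Modified duration = D_Mac / (1 + y) = 2.64421 / 1.04625 = 2.52732 years.

2.527 years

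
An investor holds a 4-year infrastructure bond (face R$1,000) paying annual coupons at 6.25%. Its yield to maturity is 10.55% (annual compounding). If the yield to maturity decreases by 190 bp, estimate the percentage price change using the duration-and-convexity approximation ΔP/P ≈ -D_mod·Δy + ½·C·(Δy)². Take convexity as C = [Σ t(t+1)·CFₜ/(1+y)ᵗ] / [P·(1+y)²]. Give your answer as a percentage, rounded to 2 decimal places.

+6.50%

With y = 0.1055:
  t   CF        PV=CF/(1+0.1055)^t    t·PV        t(t+1)·PV
  1        62.50        56.5355        56.5355         113.0710
  2        62.50        51.1402       102.2804         306.8413
  3        62.50        46.2598       138.7794         555.1176
  4     1,062.50       711.3674     2,845.4695      14,227.3477
  Σ                    865.3029     3,143.0649      15,202.3777
P = 865.3029; D_Mac = 3.63233 yrs; D_mod = 3.28569 yrs; C = 14.37560.
Duration effect: -3.28569 × (-0.019) = +0.062428
Convexity effect: 0.5 × 14.37560 × (-0.019)² = +0.0025948
ΔP/P ≈ +0.062428 + 0.0025948 = +0.065023 = +6.5023%.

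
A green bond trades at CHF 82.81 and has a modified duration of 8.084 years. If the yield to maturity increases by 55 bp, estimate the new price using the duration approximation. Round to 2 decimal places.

Duration approximation: ΔP/P ≈ -D_mod · Δy = -8.084 × (+0.0055) = -0.044462.
New price ≈ 82.81 × (1 - 0.044462) = 79.12810178.

CHF 79.13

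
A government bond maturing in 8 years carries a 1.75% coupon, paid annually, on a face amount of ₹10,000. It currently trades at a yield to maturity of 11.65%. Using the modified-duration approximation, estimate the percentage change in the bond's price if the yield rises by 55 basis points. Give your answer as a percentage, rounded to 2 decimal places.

-3.59%

Periodic yield y = 0.1165. Modified duration first:
  t   CF        PV=CF/(1+0.1165)^t    t·PV
  1       175.00       156.7398       156.7398
  2       175.00       140.3850       280.7699
  3       175.00       125.7366       377.2099
  4       175.00       112.6168       450.4672
  5       175.00       100.8659       504.3296
  6       175.00        90.3412       542.0470
  7       175.00        80.9146       566.4023
  8    10,175.00     4,213.7096    33,709.6766
  Σ                  5,021.3095    36,587.6422
P = 5,021.3095; D_Mac = 7.28647 yrs; D_mod = 7.28647/(1+0.1165) = 6.52617 yrs.
ΔP/P ≈ -D_mod · Δy = -6.52617 × (+0.0055) = -0.035894 = -3.5894%.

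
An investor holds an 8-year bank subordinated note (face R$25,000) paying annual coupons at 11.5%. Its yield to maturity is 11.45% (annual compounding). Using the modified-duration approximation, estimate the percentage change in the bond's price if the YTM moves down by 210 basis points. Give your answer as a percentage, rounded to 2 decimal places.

+10.63%

Periodic yield y = 0.1145. Modified duration first:
  t   CF        PV=CF/(1+0.1145)^t    t·PV
  1     2,875.00     2,579.6321     2,579.6321
  2     2,875.00     2,314.6094     4,629.2187
  3     2,875.00     2,076.8141     6,230.4424
  4     2,875.00     1,863.4492     7,453.7968
  5     2,875.00     1,672.0047     8,360.0233
  6     2,875.00     1,500.2285     9,001.3710
  7     2,875.00     1,346.1000     9,422.7003
  8    27,875.00    11,710.4691    93,683.7530
  Σ                 25,063.3071   141,360.9377
P = 25,063.3071; D_Mac = 5.64016 yrs; D_mod = 5.64016/(1+0.1145) = 5.06070 yrs.
ΔP/P ≈ -D_mod · Δy = -5.06070 × (-0.021) = +0.106275 = +10.6275%.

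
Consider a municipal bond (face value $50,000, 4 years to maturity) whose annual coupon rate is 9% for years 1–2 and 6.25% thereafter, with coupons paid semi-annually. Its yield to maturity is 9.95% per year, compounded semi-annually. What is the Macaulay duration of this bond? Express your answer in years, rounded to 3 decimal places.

3.446 years

Periodic yield y = 0.04975. Discount each cash flow and weight by its period:
  t   CF        PV=CF/(1+0.04975)^t    t·PV
  1     2,250.00     2,143.3675     2,143.3675
  2     2,250.00     2,041.7885     4,083.5770
  3     2,250.00     1,945.0236     5,835.0707
  4     2,250.00     1,852.8446     7,411.3782
  5     1,562.50     1,225.7181     6,128.5906
  6     1,562.50     1,167.6286     7,005.7716
  7     1,562.50     1,112.2921     7,786.0445
  8    51,562.50    34,966.0762   279,728.6094
  Σ                 46,454.7391   320,122.4096
Price P = Σ PV = 46,454.7391.
Macaulay duration = Σ(t·PV) / P = 320,122.4096 / 46,454.7391 = 6.89106 half-year periods.
In years: 6.89106 / 2 = 3.44553 years.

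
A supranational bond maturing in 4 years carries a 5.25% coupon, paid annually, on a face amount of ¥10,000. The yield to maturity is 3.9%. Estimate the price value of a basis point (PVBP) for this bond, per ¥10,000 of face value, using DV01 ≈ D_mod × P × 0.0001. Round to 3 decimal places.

Periodic yield y = 0.039.
  t   CF        PV=CF/(1+0.039)^t    t·PV
  1       525.00       505.2936       505.2936
  2       525.00       486.3268       972.6536
  3       525.00       468.0720     1,404.2160
  4    10,525.00     9,031.5006    36,126.0023
  Σ                 10,491.1929    39,008.1655
P = 10,491.1929; D_Mac = 3.71818 yrs; D_mod = 3.57862 yrs.
DV01 ≈ 3.57862 × 10,491.1929 × 0.0001 = 3.754395.

¥3.754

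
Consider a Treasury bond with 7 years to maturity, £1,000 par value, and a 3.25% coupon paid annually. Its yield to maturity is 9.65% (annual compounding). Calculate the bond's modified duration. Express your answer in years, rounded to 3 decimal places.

Periodic yield y = 0.0965. First find Macaulay duration:
  t   CF        PV=CF/(1+0.0965)^t    t·PV
  1        32.50        29.6398        29.6398
  2        32.50        27.0312        54.0625
  3        32.50        24.6523        73.9569
  4        32.50        22.4827        89.9309
  5        32.50        20.5041       102.5204
  6        32.50        18.6996       112.1974
  7     1,032.50       541.7883     3,792.5180
  Σ                    684.7980     4,254.8258
P = 684.7980; Macaulay duration = 4,254.8258 / 684.7980 = 6.21326 years.
Modified duration = D_Mac / (1 + y) = 6.21326 / 1.0965 = 5.66645 years.

5.666 years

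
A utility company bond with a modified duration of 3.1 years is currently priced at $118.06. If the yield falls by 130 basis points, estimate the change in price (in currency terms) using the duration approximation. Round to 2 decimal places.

+$4.76

Duration approximation: ΔP/P ≈ -D_mod · Δy = -3.1 × (-0.013) = +0.040300.
ΔP ≈ 118.06 × (+0.040300) = +4.757818.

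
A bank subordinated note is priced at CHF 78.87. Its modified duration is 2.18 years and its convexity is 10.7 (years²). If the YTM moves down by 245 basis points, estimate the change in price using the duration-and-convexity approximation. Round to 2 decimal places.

+CHF 4.47

Duration effect: -D_mod·Δy = -2.18 × (-0.0245) = +0.053410
Convexity effect: ½·C·(Δy)² = 0.5 × 10.7 × (-0.0245)² = +0.0032113375
ΔP/P ≈ +0.053410 + 0.0032113375 = +0.0566213375
ΔP ≈ 78.87 × (+0.0566213375) = +4.465724888625.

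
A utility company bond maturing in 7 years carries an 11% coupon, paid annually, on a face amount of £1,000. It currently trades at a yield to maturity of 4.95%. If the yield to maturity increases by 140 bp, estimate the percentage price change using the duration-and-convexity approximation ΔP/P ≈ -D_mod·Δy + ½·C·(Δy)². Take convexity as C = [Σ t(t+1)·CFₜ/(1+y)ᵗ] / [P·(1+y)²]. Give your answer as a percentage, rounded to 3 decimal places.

-6.970%

With y = 0.0495:
  t   CF        PV=CF/(1+0.0495)^t    t·PV        t(t+1)·PV
  1       110.00       104.8118       104.8118         209.6236
  2       110.00        99.8683       199.7367         599.2100
  3       110.00        95.1580       285.4740       1,141.8961
  4       110.00        90.6699       362.6794       1,813.3971
  5       110.00        86.3934       431.9669       2,591.8014
  6       110.00        82.3186       493.9117       3,457.3816
  7     1,110.00       791.4908     5,540.4357      44,323.4855
  Σ                  1,350.7108     7,419.0162      54,136.7954
P = 1,350.7108; D_Mac = 5.49268 yrs; D_mod = 5.23361 yrs; C = 36.38859.
Duration effect: -5.23361 × (+0.014) = -0.073271
Convexity effect: 0.5 × 36.38859 × (0.014)² = +0.0035661
ΔP/P ≈ -0.073271 + 0.0035661 = -0.069704 = -6.9704%.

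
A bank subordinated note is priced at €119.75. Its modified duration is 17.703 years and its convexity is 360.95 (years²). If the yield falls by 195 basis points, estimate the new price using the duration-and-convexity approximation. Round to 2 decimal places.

Duration effect: -D_mod·Δy = -17.703 × (-0.0195) = +0.3452085
Convexity effect: ½·C·(Δy)² = 0.5 × 360.95 × (-0.0195)² = +0.06862561875
ΔP/P ≈ +0.3452085 + 0.06862561875 = +0.41383411875
New price ≈ 119.75 × (1 + 0.41383411875) = 169.3066357203125.

€169.31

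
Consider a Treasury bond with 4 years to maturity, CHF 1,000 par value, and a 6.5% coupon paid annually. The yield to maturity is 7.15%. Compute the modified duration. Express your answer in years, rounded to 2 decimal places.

Periodic yield y = 0.0715. First find Macaulay duration:
  t   CF        PV=CF/(1+0.0715)^t    t·PV
  1        65.00        60.6626        60.6626
  2        65.00        56.6147       113.2293
  3        65.00        52.8368       158.5105
  4     1,065.00       807.9433     3,231.7734
  Σ                    978.0575     3,564.1759
P = 978.0575; Macaulay duration = 3,564.1759 / 978.0575 = 3.64414 years.
Modified duration = D_Mac / (1 + y) = 3.64414 / 1.0715 = 3.40097 years.

3.40 years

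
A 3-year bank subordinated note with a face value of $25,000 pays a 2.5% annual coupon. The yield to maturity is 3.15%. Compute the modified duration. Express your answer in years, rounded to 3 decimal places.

2.837 years

Periodic yield y = 0.0315. First find Macaulay duration:
  t   CF        PV=CF/(1+0.0315)^t    t·PV
  1       625.00       605.9137       605.9137
  2       625.00       587.4103     1,174.8206
  3    25,625.00    23,348.3490    70,045.0471
  Σ                 24,541.6731    71,825.7814
P = 24,541.6731; Macaulay duration = 71,825.7814 / 24,541.6731 = 2.92669 years.
Modified duration = D_Mac / (1 + y) = 2.92669 / 1.0315 = 2.83731 years.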